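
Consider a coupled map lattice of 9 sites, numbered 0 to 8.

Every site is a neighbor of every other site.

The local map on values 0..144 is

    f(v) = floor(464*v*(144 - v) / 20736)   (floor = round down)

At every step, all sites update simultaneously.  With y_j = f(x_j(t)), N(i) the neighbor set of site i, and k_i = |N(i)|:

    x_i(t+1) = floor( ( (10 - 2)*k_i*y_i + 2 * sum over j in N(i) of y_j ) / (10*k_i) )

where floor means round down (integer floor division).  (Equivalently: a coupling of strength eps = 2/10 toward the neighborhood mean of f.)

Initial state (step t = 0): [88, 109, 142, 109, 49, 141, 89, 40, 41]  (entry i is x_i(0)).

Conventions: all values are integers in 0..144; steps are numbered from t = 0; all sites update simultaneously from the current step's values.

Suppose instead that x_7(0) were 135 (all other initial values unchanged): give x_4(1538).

Answer: x_4(1538) = 74
Key observation: The state at step 23, [115, 115, 115, 115, 115, 115, 115, 115, 115], reappears at step 25: the system is in a cycle of period 2 from step 23 on.  Therefore the state at step 1538 equals the state at step 23 + ((1538 - 23) mod 2) = 24, which is [74, 74, 74, 74, 74, 74, 74, 74, 74].

Derivation:
t=0: [88, 109, 142, 109, 49, 141, 89, 135, 41]
t=1: [100, 81, 20, 81, 96, 22, 100, 36, 88]
t=2: [96, 109, 63, 109, 100, 67, 96, 88, 106]
t=3: [102, 88, 110, 88, 98, 111, 102, 107, 92]
t=4: [95, 106, 86, 106, 99, 84, 95, 89, 104]
t=5: [103, 92, 108, 92, 99, 109, 103, 107, 94]
t=6: [94, 104, 89, 104, 98, 87, 94, 89, 103]
t=7: [104, 95, 107, 95, 100, 108, 104, 107, 95]
t=8: [93, 102, 89, 102, 97, 88, 93, 89, 102]
t=9: [105, 96, 107, 96, 102, 108, 105, 107, 96]
t=10: [91, 101, 89, 101, 94, 88, 91, 89, 101]
t=11: [106, 98, 107, 98, 104, 108, 106, 107, 98]
t=12: [90, 98, 89, 98, 92, 88, 90, 89, 98]
t=13: [107, 101, 108, 101, 106, 109, 107, 108, 101]
t=14: [88, 95, 87, 95, 90, 86, 88, 87, 95]
t=15: [109, 104, 109, 104, 107, 110, 109, 109, 104]
t=16: [85, 91, 85, 91, 87, 84, 85, 85, 91]
t=17: [111, 107, 111, 107, 110, 111, 111, 111, 107]
t=18: [81, 87, 81, 87, 83, 81, 81, 81, 87]
t=19: [113, 110, 113, 110, 112, 113, 113, 113, 110]
t=20: [78, 82, 78, 82, 79, 78, 78, 78, 82]
t=21: [114, 113, 114, 113, 114, 114, 114, 114, 113]
t=22: [76, 77, 76, 77, 76, 76, 76, 76, 77]
t=23: [115, 115, 115, 115, 115, 115, 115, 115, 115]
t=24: [74, 74, 74, 74, 74, 74, 74, 74, 74]
t=25: [115, 115, 115, 115, 115, 115, 115, 115, 115]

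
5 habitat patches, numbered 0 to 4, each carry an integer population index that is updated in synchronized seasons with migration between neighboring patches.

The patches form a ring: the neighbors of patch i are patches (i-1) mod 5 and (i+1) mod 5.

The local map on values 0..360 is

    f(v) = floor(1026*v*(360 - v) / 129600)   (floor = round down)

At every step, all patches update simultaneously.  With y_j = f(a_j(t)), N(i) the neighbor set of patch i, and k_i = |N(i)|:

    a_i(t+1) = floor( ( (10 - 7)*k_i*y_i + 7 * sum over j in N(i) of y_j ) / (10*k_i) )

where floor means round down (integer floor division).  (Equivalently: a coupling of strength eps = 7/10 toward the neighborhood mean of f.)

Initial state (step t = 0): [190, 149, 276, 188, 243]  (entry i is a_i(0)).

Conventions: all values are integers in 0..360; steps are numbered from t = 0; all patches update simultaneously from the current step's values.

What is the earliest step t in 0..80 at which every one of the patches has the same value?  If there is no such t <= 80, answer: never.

Simulating step by step:
t=0: [190, 149, 276, 188, 243]  (not all equal)
t=1: [242, 227, 230, 219, 246]  (not all equal)
t=2: [229, 233, 239, 233, 231]  (not all equal)
t=3: [235, 232, 232, 232, 235]  (not all equal)
t=4: [233, 233, 235, 233, 233]  (not all equal)
t=5: [234, 233, 233, 233, 234]  (not all equal)
t=6: [233, 233, 234, 233, 233]  (not all equal)
t=7: [234, 233, 233, 233, 234]  (not all equal)

Answer: never
Key observation: The state at step 5 reappears at step 7 — the system is in a cycle of period 2 from step 5 on.  No step 0..7 is synchronized, and the cycle repeats forever, so no step up to 80 (or ever) has all patches equal.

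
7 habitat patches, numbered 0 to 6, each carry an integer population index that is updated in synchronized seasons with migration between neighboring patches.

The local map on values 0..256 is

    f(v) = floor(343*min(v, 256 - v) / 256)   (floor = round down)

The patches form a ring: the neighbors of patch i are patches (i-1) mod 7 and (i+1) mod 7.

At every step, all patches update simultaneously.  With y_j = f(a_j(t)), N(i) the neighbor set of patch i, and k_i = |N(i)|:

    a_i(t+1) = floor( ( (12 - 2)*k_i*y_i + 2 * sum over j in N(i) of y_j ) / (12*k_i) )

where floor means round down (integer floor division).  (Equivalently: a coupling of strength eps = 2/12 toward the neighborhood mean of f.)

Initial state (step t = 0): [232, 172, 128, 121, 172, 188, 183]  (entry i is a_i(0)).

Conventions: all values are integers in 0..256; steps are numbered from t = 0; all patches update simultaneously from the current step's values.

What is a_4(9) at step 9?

Answer: a_4(9) = 159

Derivation:
t=0: [232, 172, 128, 121, 172, 188, 183]
t=1: [44, 110, 165, 158, 114, 93, 91]
t=2: [70, 137, 124, 131, 147, 126, 116]
t=3: [103, 154, 165, 165, 149, 165, 150]
t=4: [138, 134, 122, 122, 139, 124, 139]
t=5: [158, 162, 163, 162, 157, 164, 157]
t=6: [130, 125, 124, 125, 130, 124, 131]
t=7: [167, 167, 166, 167, 167, 166, 167]
t=8: [119, 119, 119, 119, 119, 119, 119]
t=9: [159, 159, 159, 159, 159, 159, 159]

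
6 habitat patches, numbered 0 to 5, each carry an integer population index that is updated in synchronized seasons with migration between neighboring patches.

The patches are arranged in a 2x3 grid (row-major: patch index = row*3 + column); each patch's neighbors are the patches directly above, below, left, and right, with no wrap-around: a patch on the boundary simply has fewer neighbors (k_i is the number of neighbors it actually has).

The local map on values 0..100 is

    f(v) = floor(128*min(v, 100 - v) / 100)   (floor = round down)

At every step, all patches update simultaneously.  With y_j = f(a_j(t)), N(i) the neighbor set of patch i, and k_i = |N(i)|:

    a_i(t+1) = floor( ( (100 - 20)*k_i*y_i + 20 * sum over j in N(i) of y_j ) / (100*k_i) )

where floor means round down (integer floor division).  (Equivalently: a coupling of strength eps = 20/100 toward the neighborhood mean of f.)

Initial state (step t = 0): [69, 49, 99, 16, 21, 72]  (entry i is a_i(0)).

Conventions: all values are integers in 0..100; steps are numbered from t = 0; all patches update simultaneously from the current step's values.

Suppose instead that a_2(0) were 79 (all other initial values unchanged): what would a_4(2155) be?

Simulating step by step:
t=0: [69, 49, 79, 16, 21, 72]
t=1: [39, 55, 30, 22, 28, 33]
t=2: [47, 53, 40, 30, 36, 40]
t=3: [57, 58, 51, 41, 46, 50]
t=4: [54, 54, 61, 52, 57, 63]
t=5: [58, 57, 49, 60, 55, 48]
t=6: [53, 55, 61, 51, 56, 60]
t=7: [59, 56, 50, 61, 56, 51]
t=8: [52, 56, 63, 50, 55, 61]
t=9: [60, 55, 48, 63, 56, 49]
t=10: [51, 56, 60, 48, 55, 61]
t=11: [61, 56, 51, 60, 56, 50]
t=12: [49, 55, 61, 51, 56, 63]
t=13: [61, 56, 49, 61, 55, 48]
t=14: [49, 56, 61, 49, 56, 60]
t=15: [61, 55, 49, 61, 56, 51]
t=16: [49, 56, 61, 49, 56, 61]
t=17: [61, 55, 49, 61, 55, 49]
t=18: [49, 56, 61, 49, 56, 61]

Answer: a_4(2155) = 55
Key observation: The state at step 16, [49, 56, 61, 49, 56, 61], reappears at step 18: the system is in a cycle of period 2 from step 16 on.  Therefore the state at step 2155 equals the state at step 16 + ((2155 - 16) mod 2) = 17, which is [61, 55, 49, 61, 55, 49].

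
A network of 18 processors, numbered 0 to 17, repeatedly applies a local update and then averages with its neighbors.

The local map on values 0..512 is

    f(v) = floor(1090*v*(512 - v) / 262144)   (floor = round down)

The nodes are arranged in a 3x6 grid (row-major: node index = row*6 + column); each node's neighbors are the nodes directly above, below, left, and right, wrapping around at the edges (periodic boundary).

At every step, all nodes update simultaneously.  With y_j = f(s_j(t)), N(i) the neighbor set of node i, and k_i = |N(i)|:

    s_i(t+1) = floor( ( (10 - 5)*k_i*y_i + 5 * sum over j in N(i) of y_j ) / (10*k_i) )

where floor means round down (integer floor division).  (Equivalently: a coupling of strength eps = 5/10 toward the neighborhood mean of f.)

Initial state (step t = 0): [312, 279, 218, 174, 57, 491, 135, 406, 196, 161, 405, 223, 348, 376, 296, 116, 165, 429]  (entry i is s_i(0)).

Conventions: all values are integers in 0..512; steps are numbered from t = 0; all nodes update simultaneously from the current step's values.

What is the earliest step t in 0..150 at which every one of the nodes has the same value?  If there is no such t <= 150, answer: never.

Simulating step by step:
t=0: [312, 279, 218, 174, 57, 491, 135, 406, 196, 161, 405, 223, 348, 376, 296, 116, 165, 429]  (not all equal)
t=1: [224, 249, 262, 221, 141, 118, 223, 207, 246, 226, 195, 206, 222, 224, 248, 218, 197, 172]  (not all equal)
t=2: [258, 269, 271, 261, 230, 220, 265, 265, 270, 266, 254, 251, 264, 268, 270, 266, 251, 244]  (not all equal)
t=3: [271, 271, 271, 271, 269, 269, 272, 271, 271, 271, 271, 271, 271, 271, 271, 271, 271, 270]  (not all equal)
t=4: [271, 271, 271, 271, 271, 271, 271, 271, 271, 271, 271, 271, 271, 271, 271, 271, 271, 271]  (all equal)

Answer: 4
Key observation: Synchronization is absorbing here: once all nodes are equal they stay equal, and step 4 is the first all-equal step.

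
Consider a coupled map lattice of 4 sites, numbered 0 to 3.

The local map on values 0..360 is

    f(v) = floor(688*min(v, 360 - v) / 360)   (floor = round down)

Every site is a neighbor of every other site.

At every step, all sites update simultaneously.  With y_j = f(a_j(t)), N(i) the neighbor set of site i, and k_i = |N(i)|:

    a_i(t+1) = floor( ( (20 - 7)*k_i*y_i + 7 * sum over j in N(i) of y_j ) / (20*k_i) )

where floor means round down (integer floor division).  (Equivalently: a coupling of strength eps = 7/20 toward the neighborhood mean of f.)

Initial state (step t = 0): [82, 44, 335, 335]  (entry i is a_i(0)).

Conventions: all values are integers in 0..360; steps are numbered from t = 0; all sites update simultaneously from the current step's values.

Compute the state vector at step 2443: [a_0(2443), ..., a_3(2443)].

Simulating step by step:
t=0: [82, 44, 335, 335]
t=1: [122, 83, 64, 64]
t=2: [198, 158, 139, 139]
t=3: [297, 293, 274, 274]
t=4: [131, 135, 154, 154]
t=5: [261, 265, 284, 284]
t=6: [177, 173, 154, 154]
t=7: [326, 322, 303, 303]
t=8: [75, 79, 98, 98]
t=9: [154, 157, 177, 177]
t=10: [304, 308, 328, 328]
t=11: [95, 91, 70, 70]
t=12: [168, 164, 143, 143]
t=13: [308, 304, 283, 283]
t=14: [111, 115, 136, 136]
t=15: [223, 227, 248, 248]
t=16: [249, 245, 224, 224]
t=17: [223, 227, 248, 248]

Answer: [223, 227, 248, 248]
Key observation: The state at step 15, [223, 227, 248, 248], reappears at step 17: the system is in a cycle of period 2 from step 15 on.  Therefore the state at step 2443 equals the state at step 15 + ((2443 - 15) mod 2) = 15, which is [223, 227, 248, 248].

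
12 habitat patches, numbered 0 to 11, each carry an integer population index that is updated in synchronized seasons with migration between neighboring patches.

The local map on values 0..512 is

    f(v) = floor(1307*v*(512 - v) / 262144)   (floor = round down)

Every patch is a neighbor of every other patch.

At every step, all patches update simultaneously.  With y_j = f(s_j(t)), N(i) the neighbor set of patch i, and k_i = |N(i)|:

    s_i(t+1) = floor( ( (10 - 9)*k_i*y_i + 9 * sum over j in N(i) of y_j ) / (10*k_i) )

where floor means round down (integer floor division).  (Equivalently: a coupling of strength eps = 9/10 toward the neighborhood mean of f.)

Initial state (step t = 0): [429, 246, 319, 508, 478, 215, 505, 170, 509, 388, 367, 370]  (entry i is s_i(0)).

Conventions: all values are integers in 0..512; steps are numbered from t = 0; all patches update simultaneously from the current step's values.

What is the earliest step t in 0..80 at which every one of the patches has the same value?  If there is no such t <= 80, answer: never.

Simulating step by step:
t=0: [429, 246, 319, 508, 478, 215, 505, 170, 509, 388, 367, 370]  (not all equal)
t=1: [191, 193, 193, 188, 189, 193, 188, 193, 187, 192, 192, 192]  (not all equal)
t=2: [305, 305, 305, 304, 304, 305, 304, 305, 304, 305, 305, 305]  (not all equal)
t=3: [314, 314, 314, 314, 314, 314, 314, 314, 314, 314, 314, 314]  (all equal)

Answer: 3
Key observation: Synchronization is absorbing here: once all patches are equal they stay equal, and step 3 is the first all-equal step.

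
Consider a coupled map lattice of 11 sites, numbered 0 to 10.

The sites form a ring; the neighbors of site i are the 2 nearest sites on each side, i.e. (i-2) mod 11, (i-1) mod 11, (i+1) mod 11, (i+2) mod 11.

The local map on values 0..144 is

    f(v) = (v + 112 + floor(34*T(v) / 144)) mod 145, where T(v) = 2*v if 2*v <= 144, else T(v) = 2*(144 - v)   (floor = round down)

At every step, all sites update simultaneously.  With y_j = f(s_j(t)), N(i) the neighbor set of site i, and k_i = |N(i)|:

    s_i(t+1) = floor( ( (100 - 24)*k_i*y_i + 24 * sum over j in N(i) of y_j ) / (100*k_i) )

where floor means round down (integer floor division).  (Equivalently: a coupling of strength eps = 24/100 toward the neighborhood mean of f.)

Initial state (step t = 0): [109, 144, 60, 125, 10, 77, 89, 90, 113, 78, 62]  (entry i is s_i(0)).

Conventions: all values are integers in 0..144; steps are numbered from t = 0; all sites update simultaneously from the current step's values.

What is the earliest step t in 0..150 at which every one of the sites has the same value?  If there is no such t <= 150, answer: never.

Answer: never
Key observation: The state at step 6 reappears at step 7 — the system is in a cycle of period 1 from step 6 on.  No step 0..7 is synchronized, and the cycle repeats forever, so no step up to 150 (or ever) has all sites equal.

Derivation:
t=0: [109, 144, 60, 125, 10, 77, 89, 90, 113, 78, 62]  (not all equal)
t=1: [87, 102, 67, 98, 114, 80, 84, 81, 89, 77, 66]  (not all equal)
t=2: [78, 84, 70, 84, 90, 78, 79, 77, 79, 75, 68]  (not all equal)
t=3: [75, 77, 72, 78, 80, 76, 76, 75, 75, 73, 69]  (not all equal)
t=4: [73, 74, 73, 75, 76, 75, 75, 74, 73, 72, 69]  (not all equal)
t=5: [72, 73, 73, 74, 74, 74, 74, 73, 72, 72, 69]  (not all equal)
t=6: [72, 72, 73, 73, 73, 73, 73, 73, 72, 72, 69]  (not all equal)
t=7: [72, 72, 73, 73, 73, 73, 73, 73, 72, 72, 69]  (not all equal)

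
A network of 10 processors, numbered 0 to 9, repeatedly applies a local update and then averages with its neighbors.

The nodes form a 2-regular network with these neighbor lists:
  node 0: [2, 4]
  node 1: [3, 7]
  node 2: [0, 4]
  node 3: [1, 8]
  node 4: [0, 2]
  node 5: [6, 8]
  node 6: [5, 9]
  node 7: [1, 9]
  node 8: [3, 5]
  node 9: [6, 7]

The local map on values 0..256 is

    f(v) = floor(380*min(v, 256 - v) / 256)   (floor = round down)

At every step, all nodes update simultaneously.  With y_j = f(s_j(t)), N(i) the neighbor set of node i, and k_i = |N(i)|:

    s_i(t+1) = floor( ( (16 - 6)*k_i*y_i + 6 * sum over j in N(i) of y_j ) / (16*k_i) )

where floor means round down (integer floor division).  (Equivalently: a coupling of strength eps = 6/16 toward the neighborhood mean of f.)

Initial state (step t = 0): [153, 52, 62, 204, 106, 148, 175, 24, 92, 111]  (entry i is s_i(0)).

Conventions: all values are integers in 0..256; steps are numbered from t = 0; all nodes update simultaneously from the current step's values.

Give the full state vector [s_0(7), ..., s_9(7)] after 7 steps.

Simulating step by step:
t=0: [153, 52, 62, 204, 106, 148, 175, 24, 92, 111]
t=1: [141, 69, 115, 88, 143, 148, 135, 67, 129, 131]
t=2: [169, 106, 169, 135, 168, 168, 176, 115, 171, 167]
t=3: [129, 163, 129, 164, 129, 127, 122, 160, 136, 136]
t=4: [188, 138, 188, 144, 188, 184, 181, 148, 172, 171]
t=5: [100, 170, 100, 159, 100, 110, 112, 156, 128, 129]
t=6: [148, 133, 148, 148, 148, 168, 169, 151, 176, 176]
t=7: [160, 172, 160, 156, 160, 127, 127, 153, 128, 127]

Answer: [160, 172, 160, 156, 160, 127, 127, 153, 128, 127]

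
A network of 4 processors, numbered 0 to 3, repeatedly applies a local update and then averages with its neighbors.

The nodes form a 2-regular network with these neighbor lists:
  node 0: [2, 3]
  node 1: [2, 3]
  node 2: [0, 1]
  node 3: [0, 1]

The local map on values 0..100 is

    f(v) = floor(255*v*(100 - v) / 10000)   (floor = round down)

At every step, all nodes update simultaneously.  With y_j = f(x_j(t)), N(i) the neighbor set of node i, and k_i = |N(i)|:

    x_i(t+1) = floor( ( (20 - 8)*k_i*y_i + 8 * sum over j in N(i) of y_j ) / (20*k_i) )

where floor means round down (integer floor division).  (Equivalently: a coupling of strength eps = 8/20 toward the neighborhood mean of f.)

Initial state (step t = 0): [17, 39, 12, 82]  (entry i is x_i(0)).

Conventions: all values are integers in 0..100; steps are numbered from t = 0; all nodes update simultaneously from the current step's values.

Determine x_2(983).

Answer: x_2(983) = 61
Key observation: The state at step 4, [60, 60, 60, 60], reappears at step 6: the system is in a cycle of period 2 from step 4 on.  Therefore the state at step 983 equals the state at step 4 + ((983 - 4) mod 2) = 5, which is [61, 61, 61, 61].

Derivation:
t=0: [17, 39, 12, 82]
t=1: [33, 48, 34, 41]
t=2: [57, 61, 58, 60]
t=3: [61, 60, 61, 61]
t=4: [60, 60, 60, 60]
t=5: [61, 61, 61, 61]
t=6: [60, 60, 60, 60]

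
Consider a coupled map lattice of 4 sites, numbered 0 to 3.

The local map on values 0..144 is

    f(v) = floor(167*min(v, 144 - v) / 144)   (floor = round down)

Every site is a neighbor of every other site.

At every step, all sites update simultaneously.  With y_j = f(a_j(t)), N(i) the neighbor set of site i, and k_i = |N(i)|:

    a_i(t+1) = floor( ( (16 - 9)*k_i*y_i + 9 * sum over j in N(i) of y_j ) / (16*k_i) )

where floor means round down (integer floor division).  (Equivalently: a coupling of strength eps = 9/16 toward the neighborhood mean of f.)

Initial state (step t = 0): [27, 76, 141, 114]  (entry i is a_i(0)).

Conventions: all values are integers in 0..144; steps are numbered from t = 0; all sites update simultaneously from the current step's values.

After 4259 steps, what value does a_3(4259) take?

Simulating step by step:
t=0: [27, 76, 141, 114]
t=1: [35, 46, 28, 35]
t=2: [40, 44, 38, 40]
t=3: [46, 47, 46, 46]
t=4: [53, 53, 53, 53]
t=5: [61, 61, 61, 61]
t=6: [70, 70, 70, 70]
t=7: [81, 81, 81, 81]
t=8: [73, 73, 73, 73]
t=9: [82, 82, 82, 82]
t=10: [71, 71, 71, 71]
t=11: [82, 82, 82, 82]

Answer: a_3(4259) = 82
Key observation: The state at step 9, [82, 82, 82, 82], reappears at step 11: the system is in a cycle of period 2 from step 9 on.  Therefore the state at step 4259 equals the state at step 9 + ((4259 - 9) mod 2) = 9, which is [82, 82, 82, 82].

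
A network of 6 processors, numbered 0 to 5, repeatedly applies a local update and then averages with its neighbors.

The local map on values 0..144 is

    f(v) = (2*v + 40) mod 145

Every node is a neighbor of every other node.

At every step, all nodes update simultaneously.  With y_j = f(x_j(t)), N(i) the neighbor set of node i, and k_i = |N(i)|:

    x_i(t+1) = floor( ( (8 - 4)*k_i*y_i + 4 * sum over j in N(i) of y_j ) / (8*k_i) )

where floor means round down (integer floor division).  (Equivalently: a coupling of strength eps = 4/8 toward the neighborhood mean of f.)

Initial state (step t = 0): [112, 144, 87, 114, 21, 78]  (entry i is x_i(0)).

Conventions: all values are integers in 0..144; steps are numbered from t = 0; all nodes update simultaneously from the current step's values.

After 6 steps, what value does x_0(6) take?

Simulating step by step:
t=0: [112, 144, 87, 114, 21, 78]
t=1: [95, 63, 75, 97, 81, 68]
t=2: [66, 41, 50, 68, 55, 45]
t=3: [56, 94, 101, 57, 47, 97]
t=4: [44, 75, 80, 45, 95, 77]
t=5: [100, 67, 71, 101, 83, 68]
t=6: [73, 46, 49, 73, 59, 47]

Answer: x_0(6) = 73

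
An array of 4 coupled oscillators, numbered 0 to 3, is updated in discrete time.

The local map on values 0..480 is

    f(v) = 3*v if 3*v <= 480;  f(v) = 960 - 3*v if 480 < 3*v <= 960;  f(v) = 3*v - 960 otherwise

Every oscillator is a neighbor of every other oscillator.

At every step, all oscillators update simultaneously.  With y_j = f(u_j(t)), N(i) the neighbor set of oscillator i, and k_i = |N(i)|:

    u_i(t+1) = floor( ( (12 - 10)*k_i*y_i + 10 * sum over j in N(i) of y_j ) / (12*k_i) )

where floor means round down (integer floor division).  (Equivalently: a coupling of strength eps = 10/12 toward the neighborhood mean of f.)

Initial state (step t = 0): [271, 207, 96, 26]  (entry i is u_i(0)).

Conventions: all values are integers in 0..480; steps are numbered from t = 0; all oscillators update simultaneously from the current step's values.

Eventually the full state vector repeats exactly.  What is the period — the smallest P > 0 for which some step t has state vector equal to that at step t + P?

Simulating step by step:
t=0: [271, 207, 96, 26]
t=1: [220, 199, 204, 228]
t=2: [324, 317, 318, 326]
t=3: [11, 11, 11, 10]
t=4: [32, 32, 32, 32]
t=5: [96, 96, 96, 96]
t=6: [288, 288, 288, 288]
t=7: [96, 96, 96, 96]

Answer: 2
Key observation: The state at step 5, [96, 96, 96, 96], reappears at step 7 — and no state repeats earlier — so the cycle the system enters has period 2.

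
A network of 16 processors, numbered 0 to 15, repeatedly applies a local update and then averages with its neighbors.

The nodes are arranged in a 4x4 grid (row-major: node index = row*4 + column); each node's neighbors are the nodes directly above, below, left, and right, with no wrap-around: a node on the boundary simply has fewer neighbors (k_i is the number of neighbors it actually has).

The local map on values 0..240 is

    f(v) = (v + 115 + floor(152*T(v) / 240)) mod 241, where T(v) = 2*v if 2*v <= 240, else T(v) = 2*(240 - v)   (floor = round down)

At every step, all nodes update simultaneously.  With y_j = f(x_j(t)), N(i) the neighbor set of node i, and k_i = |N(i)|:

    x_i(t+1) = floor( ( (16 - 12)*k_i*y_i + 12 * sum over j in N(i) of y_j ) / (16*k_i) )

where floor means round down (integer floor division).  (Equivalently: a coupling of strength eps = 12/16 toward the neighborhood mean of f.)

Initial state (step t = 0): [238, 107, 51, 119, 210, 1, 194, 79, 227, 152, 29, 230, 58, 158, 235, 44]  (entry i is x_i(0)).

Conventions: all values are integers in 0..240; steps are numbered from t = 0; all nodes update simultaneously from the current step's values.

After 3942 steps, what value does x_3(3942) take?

Simulating step by step:
t=0: [238, 107, 51, 119, 210, 1, 194, 79, 227, 152, 29, 230, 58, 158, 235, 44]
t=1: [117, 144, 153, 141, 117, 123, 140, 109, 95, 137, 137, 140, 95, 98, 161, 140]
t=2: [139, 140, 139, 131, 128, 141, 137, 135, 114, 123, 139, 135, 91, 115, 128, 138]
t=3: [141, 140, 141, 141, 138, 141, 140, 142, 125, 138, 142, 141, 119, 125, 139, 142]
t=4: [140, 140, 140, 140, 141, 140, 140, 140, 142, 141, 140, 140, 143, 142, 141, 140]
t=5: [140, 140, 140, 140, 140, 140, 140, 140, 139, 140, 140, 140, 139, 139, 140, 140]
t=6: [140, 140, 140, 140, 140, 140, 140, 140, 140, 140, 140, 140, 140, 140, 140, 140]
t=7: [140, 140, 140, 140, 140, 140, 140, 140, 140, 140, 140, 140, 140, 140, 140, 140]

Answer: x_3(3942) = 140
Key observation: The state at step 6, [140, 140, 140, 140, 140, 140, 140, 140, 140, 140, 140, 140, 140, 140, 140, 140], reappears at step 7: the system is in a cycle of period 1 from step 6 on.  Therefore the state at step 3942 equals the state at step 6 + ((3942 - 6) mod 1) = 6, which is [140, 140, 140, 140, 140, 140, 140, 140, 140, 140, 140, 140, 140, 140, 140, 140].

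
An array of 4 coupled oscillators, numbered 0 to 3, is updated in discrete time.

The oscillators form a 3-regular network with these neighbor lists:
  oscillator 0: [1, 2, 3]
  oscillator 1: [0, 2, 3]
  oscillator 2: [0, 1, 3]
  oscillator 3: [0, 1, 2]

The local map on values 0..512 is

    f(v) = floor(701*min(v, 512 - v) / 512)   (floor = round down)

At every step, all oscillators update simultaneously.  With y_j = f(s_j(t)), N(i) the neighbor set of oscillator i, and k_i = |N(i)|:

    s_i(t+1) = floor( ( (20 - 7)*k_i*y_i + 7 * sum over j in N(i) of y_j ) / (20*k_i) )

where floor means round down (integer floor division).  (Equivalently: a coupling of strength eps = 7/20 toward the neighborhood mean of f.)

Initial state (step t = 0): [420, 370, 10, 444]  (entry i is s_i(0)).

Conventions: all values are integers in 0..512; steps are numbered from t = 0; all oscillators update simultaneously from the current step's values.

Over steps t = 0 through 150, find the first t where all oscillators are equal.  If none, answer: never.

Answer: 12
Key observation: Synchronization is absorbing here: once all oscillators are equal they stay equal, and step 12 is the first all-equal step.

Derivation:
t=0: [420, 370, 10, 444]  (not all equal)
t=1: [116, 153, 56, 99]  (not all equal)
t=2: [151, 178, 107, 139]  (not all equal)
t=3: [201, 221, 169, 192]  (not all equal)
t=4: [271, 285, 248, 264]  (not all equal)
t=5: [329, 318, 334, 334]  (not all equal)
t=6: [250, 258, 246, 246]  (not all equal)
t=7: [341, 343, 337, 337]  (not all equal)
t=8: [234, 233, 237, 237]  (not all equal)
t=9: [320, 320, 322, 322]  (not all equal)
t=10: [261, 261, 260, 260]  (not all equal)
t=11: [343, 343, 344, 344]  (not all equal)
t=12: [230, 230, 230, 230]  (all equal)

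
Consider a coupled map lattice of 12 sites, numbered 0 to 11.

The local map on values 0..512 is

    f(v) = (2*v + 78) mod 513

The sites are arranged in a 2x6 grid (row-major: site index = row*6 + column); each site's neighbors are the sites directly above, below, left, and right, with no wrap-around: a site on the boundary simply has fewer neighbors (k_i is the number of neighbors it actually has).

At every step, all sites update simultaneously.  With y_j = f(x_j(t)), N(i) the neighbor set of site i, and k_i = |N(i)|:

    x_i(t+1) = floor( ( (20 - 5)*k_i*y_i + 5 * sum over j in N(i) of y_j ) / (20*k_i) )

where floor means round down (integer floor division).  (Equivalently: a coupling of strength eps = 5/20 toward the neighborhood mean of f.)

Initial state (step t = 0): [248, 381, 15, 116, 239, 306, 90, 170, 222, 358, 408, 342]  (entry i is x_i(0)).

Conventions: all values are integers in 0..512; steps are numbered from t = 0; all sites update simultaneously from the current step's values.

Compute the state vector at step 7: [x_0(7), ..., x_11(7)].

Simulating step by step:
t=0: [248, 381, 15, 116, 239, 306, 90, 170, 222, 358, 408, 342]
t=1: [118, 294, 134, 268, 104, 169, 253, 363, 74, 269, 333, 256]
t=2: [263, 194, 299, 137, 276, 357, 128, 255, 231, 123, 212, 138]
t=3: [168, 376, 192, 314, 182, 268, 271, 125, 67, 316, 442, 363]
t=4: [363, 338, 406, 236, 393, 167, 173, 299, 241, 218, 414, 287]
t=5: [301, 250, 309, 88, 333, 370, 374, 181, 80, 40, 335, 204]
t=6: [172, 114, 183, 238, 239, 318, 310, 381, 243, 179, 249, 432]
t=7: [377, 328, 366, 107, 57, 209, 232, 290, 138, 339, 122, 354]

Answer: [377, 328, 366, 107, 57, 209, 232, 290, 138, 339, 122, 354]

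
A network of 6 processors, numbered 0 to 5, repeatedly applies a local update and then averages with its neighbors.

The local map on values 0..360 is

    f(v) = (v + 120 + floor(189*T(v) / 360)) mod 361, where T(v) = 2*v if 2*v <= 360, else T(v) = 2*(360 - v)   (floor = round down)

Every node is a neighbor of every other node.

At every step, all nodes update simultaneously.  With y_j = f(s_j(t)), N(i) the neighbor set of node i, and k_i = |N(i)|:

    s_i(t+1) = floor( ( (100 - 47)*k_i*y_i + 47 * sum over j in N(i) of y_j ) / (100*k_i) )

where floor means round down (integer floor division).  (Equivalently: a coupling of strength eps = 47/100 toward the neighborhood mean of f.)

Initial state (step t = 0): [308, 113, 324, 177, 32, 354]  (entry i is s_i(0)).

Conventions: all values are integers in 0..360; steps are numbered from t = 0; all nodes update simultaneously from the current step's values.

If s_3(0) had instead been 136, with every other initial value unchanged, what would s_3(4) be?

Simulating step by step:
t=0: [308, 113, 324, 136, 32, 354]
t=1: [140, 240, 140, 103, 168, 139]
t=2: [85, 119, 85, 209, 110, 83]
t=3: [255, 127, 255, 181, 277, 253]
t=4: [114, 68, 114, 115, 113, 114]

Answer: s_3(4) = 115
Key observation: This trace re-runs the system from the modified initial state.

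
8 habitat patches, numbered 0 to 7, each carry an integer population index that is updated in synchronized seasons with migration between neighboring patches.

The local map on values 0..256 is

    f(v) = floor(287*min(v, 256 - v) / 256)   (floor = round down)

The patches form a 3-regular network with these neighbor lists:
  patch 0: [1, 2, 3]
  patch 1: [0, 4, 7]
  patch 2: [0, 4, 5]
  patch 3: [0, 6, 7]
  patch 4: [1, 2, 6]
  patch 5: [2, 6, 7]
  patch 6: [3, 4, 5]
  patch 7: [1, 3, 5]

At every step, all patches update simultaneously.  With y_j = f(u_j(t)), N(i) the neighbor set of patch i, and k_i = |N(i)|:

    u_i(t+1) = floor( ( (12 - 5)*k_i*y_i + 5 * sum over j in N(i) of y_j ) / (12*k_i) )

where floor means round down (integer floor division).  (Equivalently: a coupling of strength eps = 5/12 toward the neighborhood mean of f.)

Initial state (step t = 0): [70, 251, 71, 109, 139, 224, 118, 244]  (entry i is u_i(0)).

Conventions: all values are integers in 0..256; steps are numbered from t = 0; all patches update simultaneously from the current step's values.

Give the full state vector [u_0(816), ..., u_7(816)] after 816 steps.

Answer: [134, 134, 134, 134, 134, 134, 134, 134]
Key observation: The state at step 14, [134, 134, 134, 134, 134, 134, 134, 134], reappears at step 16: the system is in a cycle of period 2 from step 14 on.  Therefore the state at step 816 equals the state at step 14 + ((816 - 14) mod 2) = 14, which is [134, 134, 134, 134, 134, 134, 134, 134].

Derivation:
t=0: [70, 251, 71, 109, 139, 224, 118, 244]
t=1: [74, 33, 79, 102, 106, 51, 117, 30]
t=2: [80, 53, 87, 100, 104, 68, 116, 48]
t=3: [89, 70, 95, 103, 107, 83, 118, 65]
t=4: [99, 85, 105, 109, 113, 97, 122, 81]
t=5: [110, 100, 116, 117, 121, 110, 128, 97]
t=6: [123, 116, 128, 128, 132, 124, 137, 113]
t=7: [137, 131, 141, 138, 137, 136, 136, 130]
t=8: [133, 138, 130, 133, 133, 134, 133, 138]
t=9: [136, 133, 139, 136, 136, 136, 136, 133]
t=10: [134, 136, 132, 134, 134, 134, 134, 136]
t=11: [136, 134, 137, 135, 136, 136, 136, 134]
t=12: [134, 135, 133, 134, 134, 134, 134, 135]
t=13: [136, 135, 136, 135, 136, 136, 136, 135]
t=14: [134, 134, 134, 134, 134, 134, 134, 134]
t=15: [136, 136, 136, 136, 136, 136, 136, 136]
t=16: [134, 134, 134, 134, 134, 134, 134, 134]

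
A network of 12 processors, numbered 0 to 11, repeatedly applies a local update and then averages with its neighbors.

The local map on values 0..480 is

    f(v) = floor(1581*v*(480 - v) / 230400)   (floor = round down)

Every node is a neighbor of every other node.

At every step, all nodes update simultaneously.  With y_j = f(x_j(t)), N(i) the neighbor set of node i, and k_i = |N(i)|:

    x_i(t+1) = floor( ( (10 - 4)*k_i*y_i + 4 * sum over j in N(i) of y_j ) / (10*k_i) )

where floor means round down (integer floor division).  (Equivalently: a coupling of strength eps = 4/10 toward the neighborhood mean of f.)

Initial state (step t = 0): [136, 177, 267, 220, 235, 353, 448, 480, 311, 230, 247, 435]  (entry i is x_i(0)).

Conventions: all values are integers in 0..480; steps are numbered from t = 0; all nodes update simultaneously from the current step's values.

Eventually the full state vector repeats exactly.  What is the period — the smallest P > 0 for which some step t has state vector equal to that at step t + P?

Simulating step by step:
t=0: [136, 177, 267, 220, 235, 353, 448, 480, 311, 230, 247, 435]
t=1: [310, 336, 349, 350, 351, 302, 184, 129, 332, 351, 351, 204]
t=2: [349, 333, 322, 322, 320, 353, 356, 320, 336, 320, 320, 363]
t=3: [321, 333, 341, 341, 342, 317, 315, 342, 331, 342, 342, 308]
t=4: [344, 335, 330, 330, 328, 346, 347, 328, 337, 328, 328, 351]
t=5: [325, 332, 335, 335, 337, 323, 322, 337, 330, 337, 337, 319]
t=6: [341, 337, 335, 335, 333, 343, 344, 333, 338, 333, 333, 345]
t=7: [326, 329, 331, 331, 332, 325, 324, 332, 329, 332, 332, 323]
t=8: [342, 340, 339, 339, 338, 343, 343, 338, 340, 338, 338, 344]
t=9: [324, 325, 326, 326, 327, 323, 323, 327, 325, 327, 327, 323]
t=10: [345, 344, 344, 344, 343, 346, 346, 343, 344, 343, 343, 346]
t=11: [319, 320, 320, 320, 321, 319, 319, 321, 320, 321, 321, 319]
t=12: [351, 351, 351, 351, 350, 351, 351, 350, 351, 350, 350, 351]
t=13: [310, 310, 310, 310, 311, 310, 310, 311, 310, 311, 311, 310]
t=14: [360, 360, 360, 360, 360, 360, 360, 360, 360, 360, 360, 360]
t=15: [296, 296, 296, 296, 296, 296, 296, 296, 296, 296, 296, 296]
t=16: [373, 373, 373, 373, 373, 373, 373, 373, 373, 373, 373, 373]
t=17: [273, 273, 273, 273, 273, 273, 273, 273, 273, 273, 273, 273]
t=18: [387, 387, 387, 387, 387, 387, 387, 387, 387, 387, 387, 387]
t=19: [246, 246, 246, 246, 246, 246, 246, 246, 246, 246, 246, 246]
t=20: [395, 395, 395, 395, 395, 395, 395, 395, 395, 395, 395, 395]
t=21: [230, 230, 230, 230, 230, 230, 230, 230, 230, 230, 230, 230]
t=22: [394, 394, 394, 394, 394, 394, 394, 394, 394, 394, 394, 394]
t=23: [232, 232, 232, 232, 232, 232, 232, 232, 232, 232, 232, 232]
t=24: [394, 394, 394, 394, 394, 394, 394, 394, 394, 394, 394, 394]

Answer: 2
Key observation: The state at step 22, [394, 394, 394, 394, 394, 394, 394, 394, 394, 394, 394, 394], reappears at step 24 — and no state repeats earlier — so the cycle the system enters has period 2.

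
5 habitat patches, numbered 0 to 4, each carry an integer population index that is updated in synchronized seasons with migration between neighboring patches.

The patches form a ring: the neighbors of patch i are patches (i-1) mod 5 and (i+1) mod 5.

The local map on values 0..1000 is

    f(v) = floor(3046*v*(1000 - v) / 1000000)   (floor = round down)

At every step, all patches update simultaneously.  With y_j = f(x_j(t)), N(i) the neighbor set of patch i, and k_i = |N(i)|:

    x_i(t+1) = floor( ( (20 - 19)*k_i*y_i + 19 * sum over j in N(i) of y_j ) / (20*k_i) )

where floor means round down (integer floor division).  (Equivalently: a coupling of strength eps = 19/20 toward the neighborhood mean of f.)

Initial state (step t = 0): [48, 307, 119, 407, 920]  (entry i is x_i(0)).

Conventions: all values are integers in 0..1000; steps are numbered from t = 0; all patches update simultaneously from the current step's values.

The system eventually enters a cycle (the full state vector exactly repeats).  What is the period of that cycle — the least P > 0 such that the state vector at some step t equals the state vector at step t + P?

Simulating step by step:
t=0: [48, 307, 119, 407, 920]
t=1: [421, 249, 672, 294, 426]
t=2: [660, 699, 604, 703, 689]
t=3: [647, 702, 642, 687, 658]
t=4: [662, 694, 648, 690, 675]
t=5: [658, 685, 650, 679, 666]
t=6: [667, 686, 661, 683, 674]
t=7: [663, 677, 658, 674, 667]
t=8: [671, 681, 668, 679, 674]
t=9: [665, 672, 662, 671, 667]
t=10: [673, 679, 671, 678, 675]
t=11: [665, 670, 663, 669, 667]
t=12: [674, 678, 673, 677, 676]
t=13: [665, 669, 665, 668, 667]
t=14: [675, 677, 674, 676, 676]
t=15: [666, 668, 666, 667, 667]
t=16: [675, 676, 675, 676, 676]
t=17: [667, 667, 667, 667, 667]
t=18: [676, 676, 676, 676, 676]
t=19: [667, 667, 667, 667, 667]

Answer: 2
Key observation: The state at step 17, [667, 667, 667, 667, 667], reappears at step 19 — and no state repeats earlier — so the cycle the system enters has period 2.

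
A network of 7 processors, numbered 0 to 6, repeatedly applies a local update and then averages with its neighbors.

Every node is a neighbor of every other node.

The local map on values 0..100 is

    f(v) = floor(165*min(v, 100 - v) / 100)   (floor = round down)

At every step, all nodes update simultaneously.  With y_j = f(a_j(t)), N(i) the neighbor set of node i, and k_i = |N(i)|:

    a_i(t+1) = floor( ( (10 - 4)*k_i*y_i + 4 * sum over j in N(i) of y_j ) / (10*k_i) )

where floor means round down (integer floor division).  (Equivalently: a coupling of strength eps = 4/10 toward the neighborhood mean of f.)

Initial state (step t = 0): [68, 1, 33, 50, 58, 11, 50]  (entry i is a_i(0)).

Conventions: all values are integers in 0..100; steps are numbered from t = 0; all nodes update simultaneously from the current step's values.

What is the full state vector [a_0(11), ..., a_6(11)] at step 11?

Simulating step by step:
t=0: [68, 1, 33, 50, 58, 11, 50]
t=1: [51, 24, 52, 67, 60, 33, 67]
t=2: [71, 49, 70, 57, 63, 57, 57]
t=3: [54, 72, 55, 67, 62, 67, 67]
t=4: [67, 52, 67, 56, 61, 56, 56]
t=5: [59, 73, 59, 69, 65, 69, 69]
t=6: [61, 49, 61, 53, 56, 53, 53]
t=7: [68, 76, 68, 75, 72, 75, 75]
t=8: [48, 41, 48, 42, 45, 42, 42]
t=9: [75, 69, 75, 70, 73, 70, 70]
t=10: [43, 48, 43, 47, 45, 47, 47]
t=11: [72, 77, 72, 76, 74, 76, 76]

Answer: [72, 77, 72, 76, 74, 76, 76]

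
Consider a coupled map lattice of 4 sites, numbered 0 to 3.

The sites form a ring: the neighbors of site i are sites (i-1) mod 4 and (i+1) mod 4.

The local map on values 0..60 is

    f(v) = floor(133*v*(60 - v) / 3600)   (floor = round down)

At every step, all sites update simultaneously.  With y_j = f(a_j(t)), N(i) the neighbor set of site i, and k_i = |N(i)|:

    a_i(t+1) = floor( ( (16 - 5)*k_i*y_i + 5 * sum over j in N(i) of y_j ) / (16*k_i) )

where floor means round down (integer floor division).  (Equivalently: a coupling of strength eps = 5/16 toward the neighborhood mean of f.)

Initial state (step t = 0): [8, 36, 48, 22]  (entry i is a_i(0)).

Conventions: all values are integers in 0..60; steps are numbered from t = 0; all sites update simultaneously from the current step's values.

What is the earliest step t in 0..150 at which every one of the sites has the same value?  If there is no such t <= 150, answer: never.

Simulating step by step:
t=0: [8, 36, 48, 22]  (not all equal)
t=1: [19, 26, 23, 26]  (not all equal)
t=2: [29, 31, 31, 31]  (not all equal)
t=3: [33, 33, 33, 33]  (all equal)

Answer: 3
Key observation: Synchronization is absorbing here: once all sites are equal they stay equal, and step 3 is the first all-equal step.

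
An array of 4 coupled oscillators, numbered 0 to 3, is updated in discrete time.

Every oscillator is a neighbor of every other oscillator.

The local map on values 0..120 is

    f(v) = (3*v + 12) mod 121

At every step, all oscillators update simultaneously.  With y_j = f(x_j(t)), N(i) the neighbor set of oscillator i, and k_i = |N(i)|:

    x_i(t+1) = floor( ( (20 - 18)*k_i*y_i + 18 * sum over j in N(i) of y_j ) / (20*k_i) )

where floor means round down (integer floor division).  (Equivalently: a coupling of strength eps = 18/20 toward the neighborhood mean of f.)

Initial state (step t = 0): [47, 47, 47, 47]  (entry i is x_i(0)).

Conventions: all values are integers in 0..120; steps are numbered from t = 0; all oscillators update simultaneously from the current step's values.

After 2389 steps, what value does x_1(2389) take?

Simulating step by step:
t=0: [47, 47, 47, 47]
t=1: [32, 32, 32, 32]
t=2: [108, 108, 108, 108]
t=3: [94, 94, 94, 94]
t=4: [52, 52, 52, 52]
t=5: [47, 47, 47, 47]

Answer: x_1(2389) = 52
Key observation: The state at step 0, [47, 47, 47, 47], reappears at step 5: the system is in a cycle of period 5 from step 0 on.  Therefore the state at step 2389 equals the state at step 0 + ((2389 - 0) mod 5) = 4, which is [52, 52, 52, 52].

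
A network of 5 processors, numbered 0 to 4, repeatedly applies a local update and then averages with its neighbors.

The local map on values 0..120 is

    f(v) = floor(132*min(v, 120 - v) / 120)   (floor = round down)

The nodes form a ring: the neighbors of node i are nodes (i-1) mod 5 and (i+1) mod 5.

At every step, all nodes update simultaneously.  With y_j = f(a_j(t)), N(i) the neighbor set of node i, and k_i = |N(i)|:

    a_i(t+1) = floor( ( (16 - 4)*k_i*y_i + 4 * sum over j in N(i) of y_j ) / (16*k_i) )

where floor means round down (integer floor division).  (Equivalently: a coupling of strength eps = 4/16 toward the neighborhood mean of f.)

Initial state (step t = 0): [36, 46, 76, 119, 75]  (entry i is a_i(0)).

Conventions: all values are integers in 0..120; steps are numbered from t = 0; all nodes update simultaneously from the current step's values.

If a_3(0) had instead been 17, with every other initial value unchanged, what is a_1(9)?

Simulating step by step:
t=0: [36, 46, 76, 17, 75]
t=1: [41, 48, 44, 25, 43]
t=2: [46, 50, 45, 32, 44]
t=3: [50, 53, 48, 38, 46]
t=4: [54, 56, 51, 43, 49]
t=5: [58, 60, 55, 48, 53]
t=6: [62, 64, 59, 53, 57]
t=7: [62, 61, 62, 59, 61]
t=8: [63, 63, 63, 63, 63]
t=9: [62, 62, 62, 62, 62]

Answer: a_1(9) = 62
Key observation: This trace re-runs the system from the modified initial state.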